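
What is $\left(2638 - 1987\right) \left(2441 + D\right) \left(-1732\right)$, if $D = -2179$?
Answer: $-295413384$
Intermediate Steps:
$\left(2638 - 1987\right) \left(2441 + D\right) \left(-1732\right) = \left(2638 - 1987\right) \left(2441 - 2179\right) \left(-1732\right) = 651 \cdot 262 \left(-1732\right) = 170562 \left(-1732\right) = -295413384$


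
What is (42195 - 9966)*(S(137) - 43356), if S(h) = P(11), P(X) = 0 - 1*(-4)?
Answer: -1397191608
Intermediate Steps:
P(X) = 4 (P(X) = 0 + 4 = 4)
S(h) = 4
(42195 - 9966)*(S(137) - 43356) = (42195 - 9966)*(4 - 43356) = 32229*(-43352) = -1397191608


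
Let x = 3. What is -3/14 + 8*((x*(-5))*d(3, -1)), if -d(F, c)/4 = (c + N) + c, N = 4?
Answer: 13437/14 ≈ 959.79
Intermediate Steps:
d(F, c) = -16 - 8*c (d(F, c) = -4*((c + 4) + c) = -4*((4 + c) + c) = -4*(4 + 2*c) = -16 - 8*c)
-3/14 + 8*((x*(-5))*d(3, -1)) = -3/14 + 8*((3*(-5))*(-16 - 8*(-1))) = -3*1/14 + 8*(-15*(-16 + 8)) = -3/14 + 8*(-15*(-8)) = -3/14 + 8*120 = -3/14 + 960 = 13437/14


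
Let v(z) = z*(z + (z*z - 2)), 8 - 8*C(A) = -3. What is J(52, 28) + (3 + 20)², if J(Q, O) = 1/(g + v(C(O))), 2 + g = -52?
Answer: 14153941/26757 ≈ 528.98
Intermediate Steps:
C(A) = 11/8 (C(A) = 1 - ⅛*(-3) = 1 + 3/8 = 11/8)
v(z) = z*(-2 + z + z²) (v(z) = z*(z + (z² - 2)) = z*(z + (-2 + z²)) = z*(-2 + z + z²))
g = -54 (g = -2 - 52 = -54)
J(Q, O) = -512/26757 (J(Q, O) = 1/(-54 + 11*(-2 + 11/8 + (11/8)²)/8) = 1/(-54 + 11*(-2 + 11/8 + 121/64)/8) = 1/(-54 + (11/8)*(81/64)) = 1/(-54 + 891/512) = 1/(-26757/512) = -512/26757)
J(52, 28) + (3 + 20)² = -512/26757 + (3 + 20)² = -512/26757 + 23² = -512/26757 + 529 = 14153941/26757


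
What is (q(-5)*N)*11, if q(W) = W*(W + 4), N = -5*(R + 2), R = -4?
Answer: 550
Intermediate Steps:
N = 10 (N = -5*(-4 + 2) = -5*(-2) = 10)
q(W) = W*(4 + W)
(q(-5)*N)*11 = (-5*(4 - 5)*10)*11 = (-5*(-1)*10)*11 = (5*10)*11 = 50*11 = 550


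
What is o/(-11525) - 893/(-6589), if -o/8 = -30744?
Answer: -1610285903/75938225 ≈ -21.205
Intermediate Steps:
o = 245952 (o = -8*(-30744) = 245952)
o/(-11525) - 893/(-6589) = 245952/(-11525) - 893/(-6589) = 245952*(-1/11525) - 893*(-1/6589) = -245952/11525 + 893/6589 = -1610285903/75938225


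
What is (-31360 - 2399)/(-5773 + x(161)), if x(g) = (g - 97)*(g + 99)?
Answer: -33759/10867 ≈ -3.1066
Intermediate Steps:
x(g) = (-97 + g)*(99 + g)
(-31360 - 2399)/(-5773 + x(161)) = (-31360 - 2399)/(-5773 + (-9603 + 161² + 2*161)) = -33759/(-5773 + (-9603 + 25921 + 322)) = -33759/(-5773 + 16640) = -33759/10867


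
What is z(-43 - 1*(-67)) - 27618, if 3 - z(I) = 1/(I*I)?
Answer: -15906241/576 ≈ -27615.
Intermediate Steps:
z(I) = 3 - 1/I² (z(I) = 3 - 1/(I*I) = 3 - 1/I²)
z(-43 - 1*(-67)) - 27618 = (3 - 1/(-43 - 1*(-67))²) - 27618 = (3 - 1/(-43 + 67)²) - 27618 = (3 - 1/24²) - 27618 = (3 - 1*1/576) - 27618 = (3 - 1/576) - 27618 = 1727/576 - 27618 = -15906241/576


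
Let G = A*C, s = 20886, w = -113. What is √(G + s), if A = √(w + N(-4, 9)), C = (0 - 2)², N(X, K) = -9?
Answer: √(20886 + 4*I*√122) ≈ 144.52 + 0.153*I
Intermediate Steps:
C = 4 (C = (-2)² = 4)
A = I*√122 (A = √(-113 - 9) = √(-122) = I*√122 ≈ 11.045*I)
G = 4*I*√122 (G = (I*√122)*4 = 4*I*√122 ≈ 44.181*I)
√(G + s) = √(4*I*√122 + 20886) = √(20886 + 4*I*√122)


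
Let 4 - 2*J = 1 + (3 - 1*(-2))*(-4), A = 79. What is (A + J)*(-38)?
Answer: -3439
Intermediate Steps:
J = 23/2 (J = 2 - (1 + (3 - 1*(-2))*(-4))/2 = 2 - (1 + (3 + 2)*(-4))/2 = 2 - (1 + 5*(-4))/2 = 2 - (1 - 20)/2 = 2 - ½*(-19) = 2 + 19/2 = 23/2 ≈ 11.500)
(A + J)*(-38) = (79 + 23/2)*(-38) = (181/2)*(-38) = -3439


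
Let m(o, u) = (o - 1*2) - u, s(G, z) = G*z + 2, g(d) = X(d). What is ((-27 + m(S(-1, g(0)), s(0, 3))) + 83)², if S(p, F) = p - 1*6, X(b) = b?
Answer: 2025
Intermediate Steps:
g(d) = d
s(G, z) = 2 + G*z
S(p, F) = -6 + p (S(p, F) = p - 6 = -6 + p)
m(o, u) = -2 + o - u (m(o, u) = (o - 2) - u = (-2 + o) - u = -2 + o - u)
((-27 + m(S(-1, g(0)), s(0, 3))) + 83)² = ((-27 + (-2 + (-6 - 1) - (2 + 0*3))) + 83)² = ((-27 + (-2 - 7 - (2 + 0))) + 83)² = ((-27 + (-2 - 7 - 1*2)) + 83)² = ((-27 + (-2 - 7 - 2)) + 83)² = ((-27 - 11) + 83)² = (-38 + 83)² = 45² = 2025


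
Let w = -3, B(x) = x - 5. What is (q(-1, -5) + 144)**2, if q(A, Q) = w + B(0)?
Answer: 18496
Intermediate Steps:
B(x) = -5 + x
q(A, Q) = -8 (q(A, Q) = -3 + (-5 + 0) = -3 - 5 = -8)
(q(-1, -5) + 144)**2 = (-8 + 144)**2 = 136**2 = 18496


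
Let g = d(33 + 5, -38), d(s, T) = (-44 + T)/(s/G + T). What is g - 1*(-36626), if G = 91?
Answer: 62634191/1710 ≈ 36628.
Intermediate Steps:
d(s, T) = (-44 + T)/(T + s/91) (d(s, T) = (-44 + T)/(s/91 + T) = (-44 + T)/(T + s/91))
g = 3731/1710 (g = 91*(-44 - 38)/((33 + 5) + 91*(-38)) = 91*(-82)/(38 - 3458) = 91*(-82)/(-3420) = 91*(-1/3420)*(-82) = 3731/1710 ≈ 2.1819)
g - 1*(-36626) = 3731/1710 - 1*(-36626) = 3731/1710 + 36626 = 62634191/1710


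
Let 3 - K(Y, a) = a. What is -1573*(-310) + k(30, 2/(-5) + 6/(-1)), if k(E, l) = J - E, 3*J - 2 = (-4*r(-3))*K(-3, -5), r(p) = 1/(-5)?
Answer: 2438014/5 ≈ 4.8760e+5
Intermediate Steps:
r(p) = -⅕
K(Y, a) = 3 - a
J = 14/5 (J = ⅔ + ((-4*(-⅕))*(3 - 1*(-5)))/3 = ⅔ + (4*(3 + 5)/5)/3 = ⅔ + ((⅘)*8)/3 = ⅔ + (⅓)*(32/5) = ⅔ + 32/15 = 14/5 ≈ 2.8000)
k(E, l) = 14/5 - E
-1573*(-310) + k(30, 2/(-5) + 6/(-1)) = -1573*(-310) + (14/5 - 1*30) = 487630 + (14/5 - 30) = 487630 - 136/5 = 2438014/5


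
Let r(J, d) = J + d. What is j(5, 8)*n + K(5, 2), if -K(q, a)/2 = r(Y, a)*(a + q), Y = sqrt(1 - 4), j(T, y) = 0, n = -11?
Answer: -28 - 14*I*sqrt(3) ≈ -28.0 - 24.249*I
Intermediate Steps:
Y = I*sqrt(3) (Y = sqrt(-3) = I*sqrt(3) ≈ 1.732*I)
K(q, a) = -2*(a + q)*(a + I*sqrt(3)) (K(q, a) = -2*(I*sqrt(3) + a)*(a + q) = -2*(a + I*sqrt(3))*(a + q) = -2*(a + q)*(a + I*sqrt(3)))
j(5, 8)*n + K(5, 2) = 0*(-11) - 2*(2 + 5)*(2 + I*sqrt(3)) = 0 - 2*7*(2 + I*sqrt(3)) = 0 + (-28 - 14*I*sqrt(3)) = -28 - 14*I*sqrt(3)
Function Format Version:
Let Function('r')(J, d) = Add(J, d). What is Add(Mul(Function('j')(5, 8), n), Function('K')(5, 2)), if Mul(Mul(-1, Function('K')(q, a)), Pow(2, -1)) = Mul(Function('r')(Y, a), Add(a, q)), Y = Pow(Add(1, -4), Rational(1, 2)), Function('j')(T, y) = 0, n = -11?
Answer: Add(-28, Mul(-14, I, Pow(3, Rational(1, 2)))) ≈ Add(-28.000, Mul(-24.249, I))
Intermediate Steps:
Y = Mul(I, Pow(3, Rational(1, 2))) (Y = Pow(-3, Rational(1, 2)) = Mul(I, Pow(3, Rational(1, 2))) ≈ Mul(1.7320, I))
Function('K')(q, a) = Mul(-2, Add(a, q), Add(a, Mul(I, Pow(3, Rational(1, 2))))) (Function('K')(q, a) = Mul(-2, Mul(Add(Mul(I, Pow(3, Rational(1, 2))), a), Add(a, q))) = Mul(-2, Mul(Add(a, Mul(I, Pow(3, Rational(1, 2)))), Add(a, q))) = Mul(-2, Mul(Add(a, q), Add(a, Mul(I, Pow(3, Rational(1, 2)))))) = Mul(-2, Add(a, q), Add(a, Mul(I, Pow(3, Rational(1, 2))))))
Add(Mul(Function('j')(5, 8), n), Function('K')(5, 2)) = Add(Mul(0, -11), Mul(-2, Add(2, 5), Add(2, Mul(I, Pow(3, Rational(1, 2)))))) = Add(0, Mul(-2, 7, Add(2, Mul(I, Pow(3, Rational(1, 2)))))) = Add(0, Add(-28, Mul(-14, I, Pow(3, Rational(1, 2))))) = Add(-28, Mul(-14, I, Pow(3, Rational(1, 2))))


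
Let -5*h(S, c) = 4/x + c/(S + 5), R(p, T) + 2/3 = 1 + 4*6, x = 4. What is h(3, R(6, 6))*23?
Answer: -2231/120 ≈ -18.592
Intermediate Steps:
R(p, T) = 73/3 (R(p, T) = -2/3 + (1 + 4*6) = -2/3 + (1 + 24) = -2/3 + 25 = 73/3)
h(S, c) = -1/5 - c/(5*(5 + S)) (h(S, c) = -(4/4 + c/(S + 5))/5 = -(4*(1/4) + c/(5 + S))/5 = -(1 + c/(5 + S))/5 = -1/5 - c/(5*(5 + S)))
h(3, R(6, 6))*23 = ((-5 - 1*3 - 1*73/3)/(5*(5 + 3)))*23 = ((1/5)*(-5 - 3 - 73/3)/8)*23 = ((1/5)*(1/8)*(-97/3))*23 = -97/120*23 = -2231/120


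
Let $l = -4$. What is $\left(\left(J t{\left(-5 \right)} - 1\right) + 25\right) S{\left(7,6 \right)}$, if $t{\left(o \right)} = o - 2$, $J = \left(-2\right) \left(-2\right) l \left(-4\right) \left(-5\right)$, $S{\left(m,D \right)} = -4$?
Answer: $-9056$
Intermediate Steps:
$J = -320$ ($J = \left(-2\right) \left(-2\right) \left(-4\right) \left(-4\right) \left(-5\right) = 4 \cdot 16 \left(-5\right) = 4 \left(-80\right) = -320$)
$t{\left(o \right)} = -2 + o$ ($t{\left(o \right)} = o - 2 = -2 + o$)
$\left(\left(J t{\left(-5 \right)} - 1\right) + 25\right) S{\left(7,6 \right)} = \left(\left(- 320 \left(-2 - 5\right) - 1\right) + 25\right) \left(-4\right) = \left(\left(\left(-320\right) \left(-7\right) - 1\right) + 25\right) \left(-4\right) = \left(\left(2240 - 1\right) + 25\right) \left(-4\right) = \left(2239 + 25\right) \left(-4\right) = 2264 \left(-4\right) = -9056$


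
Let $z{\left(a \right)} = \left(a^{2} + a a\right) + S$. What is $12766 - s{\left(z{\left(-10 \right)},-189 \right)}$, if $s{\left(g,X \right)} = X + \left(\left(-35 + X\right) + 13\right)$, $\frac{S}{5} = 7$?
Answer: $13166$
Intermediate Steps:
$S = 35$ ($S = 5 \cdot 7 = 35$)
$z{\left(a \right)} = 35 + 2 a^{2}$ ($z{\left(a \right)} = \left(a^{2} + a a\right) + 35 = \left(a^{2} + a^{2}\right) + 35 = 2 a^{2} + 35 = 35 + 2 a^{2}$)
$s{\left(g,X \right)} = -22 + 2 X$ ($s{\left(g,X \right)} = X + \left(-22 + X\right) = -22 + 2 X$)
$12766 - s{\left(z{\left(-10 \right)},-189 \right)} = 12766 - \left(-22 + 2 \left(-189\right)\right) = 12766 - \left(-22 - 378\right) = 12766 - -400 = 12766 + 400 = 13166$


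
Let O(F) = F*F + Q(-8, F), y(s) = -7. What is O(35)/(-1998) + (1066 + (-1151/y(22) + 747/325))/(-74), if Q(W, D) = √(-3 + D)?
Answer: -78507133/4545450 - 2*√2/999 ≈ -17.274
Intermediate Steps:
O(F) = F² + √(-3 + F) (O(F) = F*F + √(-3 + F) = F² + √(-3 + F))
O(35)/(-1998) + (1066 + (-1151/y(22) + 747/325))/(-74) = (35² + √(-3 + 35))/(-1998) + (1066 + (-1151/(-7) + 747/325))/(-74) = (1225 + √32)*(-1/1998) + (1066 + (-1151*(-⅐) + 747*(1/325)))*(-1/74) = (1225 + 4*√2)*(-1/1998) + (1066 + (1151/7 + 747/325))*(-1/74) = (-1225/1998 - 2*√2/999) + (1066 + 379304/2275)*(-1/74) = (-1225/1998 - 2*√2/999) + (2804454/2275)*(-1/74) = (-1225/1998 - 2*√2/999) - 1402227/84175 = -78507133/4545450 - 2*√2/999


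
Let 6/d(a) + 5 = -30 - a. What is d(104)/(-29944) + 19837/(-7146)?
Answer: -20641458979/7435798884 ≈ -2.7760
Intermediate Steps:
d(a) = 6/(-35 - a) (d(a) = 6/(-5 + (-30 - a)) = 6/(-35 - a))
d(104)/(-29944) + 19837/(-7146) = -6/(35 + 104)/(-29944) + 19837/(-7146) = -6/139*(-1/29944) + 19837*(-1/7146) = -6*1/139*(-1/29944) - 19837/7146 = -6/139*(-1/29944) - 19837/7146 = 3/2081108 - 19837/7146 = -20641458979/7435798884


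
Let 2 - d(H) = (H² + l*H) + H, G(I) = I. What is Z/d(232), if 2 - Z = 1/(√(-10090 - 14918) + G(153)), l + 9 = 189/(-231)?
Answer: -354497/9191773782 - 22*I*√1563/13787660673 ≈ -3.8567e-5 - 6.3083e-8*I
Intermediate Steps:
l = -108/11 (l = -9 + 189/(-231) = -9 + 189*(-1/231) = -9 - 9/11 = -108/11 ≈ -9.8182)
Z = 2 - 1/(153 + 4*I*√1563) (Z = 2 - 1/(√(-10090 - 14918) + 153) = 2 - 1/(√(-25008) + 153) = 2 - 1/(4*I*√1563 + 153) = 2 - 1/(153 + 4*I*√1563) ≈ 1.9968 + 0.0032662*I)
d(H) = 2 - H² + 97*H/11 (d(H) = 2 - ((H² - 108*H/11) + H) = 2 - (H² - 97*H/11) = 2 + (-H² + 97*H/11) = 2 - H² + 97*H/11)
Z/d(232) = (32227/16139 + 4*I*√1563/48417)/(2 - 1*232² + (97/11)*232) = (32227/16139 + 4*I*√1563/48417)/(2 - 1*53824 + 22504/11) = (32227/16139 + 4*I*√1563/48417)/(2 - 53824 + 22504/11) = (32227/16139 + 4*I*√1563/48417)/(-569538/11) = (32227/16139 + 4*I*√1563/48417)*(-11/569538) = -354497/9191773782 - 22*I*√1563/13787660673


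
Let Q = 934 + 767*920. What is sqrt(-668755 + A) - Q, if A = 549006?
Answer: -706574 + I*sqrt(119749) ≈ -7.0657e+5 + 346.05*I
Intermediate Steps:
Q = 706574 (Q = 934 + 705640 = 706574)
sqrt(-668755 + A) - Q = sqrt(-668755 + 549006) - 1*706574 = sqrt(-119749) - 706574 = I*sqrt(119749) - 706574 = -706574 + I*sqrt(119749)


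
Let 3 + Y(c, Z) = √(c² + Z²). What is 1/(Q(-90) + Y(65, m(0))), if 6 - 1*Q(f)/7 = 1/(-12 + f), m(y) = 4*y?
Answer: 102/10615 ≈ 0.0096090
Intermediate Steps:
Q(f) = 42 - 7/(-12 + f)
Y(c, Z) = -3 + √(Z² + c²) (Y(c, Z) = -3 + √(c² + Z²) = -3 + √(Z² + c²))
1/(Q(-90) + Y(65, m(0))) = 1/(7*(-73 + 6*(-90))/(-12 - 90) + (-3 + √((4*0)² + 65²))) = 1/(7*(-73 - 540)/(-102) + (-3 + √(0² + 4225))) = 1/(7*(-1/102)*(-613) + (-3 + √(0 + 4225))) = 1/(4291/102 + (-3 + √4225)) = 1/(4291/102 + (-3 + 65)) = 1/(4291/102 + 62) = 1/(10615/102) = 102/10615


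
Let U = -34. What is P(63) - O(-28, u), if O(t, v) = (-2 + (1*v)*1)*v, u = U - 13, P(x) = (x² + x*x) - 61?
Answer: 5574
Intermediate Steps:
P(x) = -61 + 2*x² (P(x) = (x² + x²) - 61 = 2*x² - 61 = -61 + 2*x²)
u = -47 (u = -34 - 13 = -47)
O(t, v) = v*(-2 + v) (O(t, v) = (-2 + v*1)*v = (-2 + v)*v = v*(-2 + v))
P(63) - O(-28, u) = (-61 + 2*63²) - (-47)*(-2 - 47) = (-61 + 2*3969) - (-47)*(-49) = (-61 + 7938) - 1*2303 = 7877 - 2303 = 5574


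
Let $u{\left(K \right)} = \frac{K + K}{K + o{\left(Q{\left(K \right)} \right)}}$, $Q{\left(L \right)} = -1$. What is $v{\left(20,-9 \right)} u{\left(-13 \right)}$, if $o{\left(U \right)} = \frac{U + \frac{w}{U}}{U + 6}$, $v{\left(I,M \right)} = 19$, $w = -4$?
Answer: $\frac{1235}{31} \approx 39.839$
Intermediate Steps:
$o{\left(U \right)} = \frac{U - \frac{4}{U}}{6 + U}$ ($o{\left(U \right)} = \frac{U - \frac{4}{U}}{U + 6} = \frac{U - \frac{4}{U}}{6 + U}$)
$u{\left(K \right)} = \frac{2 K}{\frac{3}{5} + K}$ ($u{\left(K \right)} = \frac{K + K}{K + \frac{-4 + \left(-1\right)^{2}}{\left(-1\right) \left(6 - 1\right)}} = \frac{2 K}{K - \frac{-4 + 1}{5}} = \frac{2 K}{K - \frac{1}{5} \left(-3\right)} = \frac{2 K}{K + \frac{3}{5}} = \frac{2 K}{\frac{3}{5} + K}$)
$v{\left(20,-9 \right)} u{\left(-13 \right)} = 19 \cdot 10 \left(-13\right) \frac{1}{3 + 5 \left(-13\right)} = 19 \cdot 10 \left(-13\right) \frac{1}{3 - 65} = 19 \cdot 10 \left(-13\right) \frac{1}{-62} = 19 \cdot 10 \left(-13\right) \left(- \frac{1}{62}\right) = 19 \cdot \frac{65}{31} = \frac{1235}{31}$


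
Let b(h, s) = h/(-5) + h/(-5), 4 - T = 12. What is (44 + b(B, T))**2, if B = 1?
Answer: 47524/25 ≈ 1901.0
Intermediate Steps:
T = -8 (T = 4 - 1*12 = 4 - 12 = -8)
b(h, s) = -2*h/5 (b(h, s) = h*(-1/5) + h*(-1/5) = -h/5 - h/5 = -2*h/5)
(44 + b(B, T))**2 = (44 - 2/5*1)**2 = (44 - 2/5)**2 = (218/5)**2 = 47524/25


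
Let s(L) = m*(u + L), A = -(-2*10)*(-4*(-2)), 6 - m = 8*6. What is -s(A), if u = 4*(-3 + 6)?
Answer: 7224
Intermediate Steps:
u = 12 (u = 4*3 = 12)
m = -42 (m = 6 - 8*6 = 6 - 1*48 = 6 - 48 = -42)
A = 160 (A = -(-20)*8 = -1*(-160) = 160)
s(L) = -504 - 42*L (s(L) = -42*(12 + L) = -504 - 42*L)
-s(A) = -(-504 - 42*160) = -(-504 - 6720) = -1*(-7224) = 7224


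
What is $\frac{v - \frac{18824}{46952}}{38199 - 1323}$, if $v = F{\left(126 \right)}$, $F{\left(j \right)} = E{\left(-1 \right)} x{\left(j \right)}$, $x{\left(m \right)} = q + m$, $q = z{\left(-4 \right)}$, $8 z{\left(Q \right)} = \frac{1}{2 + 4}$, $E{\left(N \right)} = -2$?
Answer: $- \frac{35558053}{5194205856} \approx -0.0068457$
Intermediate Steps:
$z{\left(Q \right)} = \frac{1}{48}$ ($z{\left(Q \right)} = \frac{1}{8 \left(2 + 4\right)} = \frac{1}{8 \cdot 6} = \frac{1}{8} \cdot \frac{1}{6} = \frac{1}{48}$)
$q = \frac{1}{48} \approx 0.020833$
$x{\left(m \right)} = \frac{1}{48} + m$
$F{\left(j \right)} = - \frac{1}{24} - 2 j$ ($F{\left(j \right)} = - 2 \left(\frac{1}{48} + j\right) = - \frac{1}{24} - 2 j$)
$v = - \frac{6049}{24}$ ($v = - \frac{1}{24} - 252 = - \frac{6049}{24} \approx -252.04$)
$\frac{v - \frac{18824}{46952}}{38199 - 1323} = \frac{- \frac{6049}{24} - \frac{18824}{46952}}{38199 - 1323} = \frac{- \frac{6049}{24} - \frac{2353}{5869}}{36876} = \left(- \frac{6049}{24} - \frac{2353}{5869}\right) \frac{1}{36876} = \left(- \frac{35558053}{140856}\right) \frac{1}{36876} = - \frac{35558053}{5194205856}$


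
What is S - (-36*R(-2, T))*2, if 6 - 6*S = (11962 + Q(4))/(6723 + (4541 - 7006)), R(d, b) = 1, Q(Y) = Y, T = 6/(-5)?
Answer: 926519/12774 ≈ 72.532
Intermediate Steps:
T = -6/5 (T = 6*(-⅕) = -6/5 ≈ -1.2000)
S = 6791/12774 (S = 1 - (11962 + 4)/(6*(6723 + (4541 - 7006))) = 1 - 5983/(3*(6723 - 2465)) = 1 - 5983/(3*4258) = 1 - ⅙*5983/2129 = 1 - 5983/12774 = 6791/12774 ≈ 0.53163)
S - (-36*R(-2, T))*2 = 6791/12774 - (-36*1)*2 = 6791/12774 - (-36)*2 = 6791/12774 - 1*(-72) = 6791/12774 + 72 = 926519/12774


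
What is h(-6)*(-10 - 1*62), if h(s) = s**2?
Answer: -2592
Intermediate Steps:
h(-6)*(-10 - 1*62) = (-6)**2*(-10 - 1*62) = 36*(-10 - 62) = 36*(-72) = -2592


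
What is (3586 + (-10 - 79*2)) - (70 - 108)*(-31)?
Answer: 2240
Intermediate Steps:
(3586 + (-10 - 79*2)) - (70 - 108)*(-31) = (3586 + (-10 - 158)) - (-38)*(-31) = (3586 - 168) - 1*1178 = 3418 - 1178 = 2240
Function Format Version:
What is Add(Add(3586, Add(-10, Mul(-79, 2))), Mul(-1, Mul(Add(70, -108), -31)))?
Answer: 2240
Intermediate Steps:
Add(Add(3586, Add(-10, Mul(-79, 2))), Mul(-1, Mul(Add(70, -108), -31))) = Add(Add(3586, Add(-10, -158)), Mul(-1, Mul(-38, -31))) = Add(Add(3586, -168), Mul(-1, 1178)) = Add(3418, -1178) = 2240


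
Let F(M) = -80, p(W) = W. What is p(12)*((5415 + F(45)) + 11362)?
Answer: 200364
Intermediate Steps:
p(12)*((5415 + F(45)) + 11362) = 12*((5415 - 80) + 11362) = 12*(5335 + 11362) = 12*16697 = 200364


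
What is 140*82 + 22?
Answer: 11502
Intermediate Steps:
140*82 + 22 = 11480 + 22 = 11502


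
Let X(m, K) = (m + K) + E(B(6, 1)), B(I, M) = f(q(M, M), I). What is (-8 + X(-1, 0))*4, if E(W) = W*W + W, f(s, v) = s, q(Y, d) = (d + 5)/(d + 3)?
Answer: -21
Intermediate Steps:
q(Y, d) = (5 + d)/(3 + d)
B(I, M) = (5 + M)/(3 + M)
E(W) = W + W² (E(W) = W² + W = W + W²)
X(m, K) = 15/4 + K + m (X(m, K) = (m + K) + ((5 + 1)/(3 + 1))*(1 + (5 + 1)/(3 + 1)) = (K + m) + (6/4)*(1 + 6/4) = (K + m) + ((¼)*6)*(1 + (¼)*6) = (K + m) + 3*(1 + 3/2)/2 = (K + m) + (3/2)*(5/2) = (K + m) + 15/4 = 15/4 + K + m)
(-8 + X(-1, 0))*4 = (-8 + (15/4 + 0 - 1))*4 = (-8 + 11/4)*4 = -21/4*4 = -21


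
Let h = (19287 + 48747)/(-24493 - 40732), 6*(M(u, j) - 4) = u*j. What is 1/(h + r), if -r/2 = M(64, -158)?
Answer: 195675/657785698 ≈ 0.00029748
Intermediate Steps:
M(u, j) = 4 + j*u/6 (M(u, j) = 4 + (u*j)/6 = 4 + (j*u)/6 = 4 + j*u/6)
h = -68034/65225 (h = 68034/(-65225) = 68034*(-1/65225) = -68034/65225 ≈ -1.0431)
r = 10088/3 (r = -2*(4 + (⅙)*(-158)*64) = -2*(4 - 5056/3) = -2*(-5044/3) = 10088/3 ≈ 3362.7)
1/(h + r) = 1/(-68034/65225 + 10088/3) = 1/(657785698/195675) = 195675/657785698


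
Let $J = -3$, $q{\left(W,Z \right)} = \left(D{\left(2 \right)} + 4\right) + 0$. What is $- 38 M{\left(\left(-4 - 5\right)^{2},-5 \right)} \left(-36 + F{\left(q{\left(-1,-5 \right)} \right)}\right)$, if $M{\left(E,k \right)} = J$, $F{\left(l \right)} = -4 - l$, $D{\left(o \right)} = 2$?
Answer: $-5244$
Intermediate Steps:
$q{\left(W,Z \right)} = 6$ ($q{\left(W,Z \right)} = \left(2 + 4\right) + 0 = 6 + 0 = 6$)
$M{\left(E,k \right)} = -3$
$- 38 M{\left(\left(-4 - 5\right)^{2},-5 \right)} \left(-36 + F{\left(q{\left(-1,-5 \right)} \right)}\right) = \left(-38\right) \left(-3\right) \left(-36 - 10\right) = 114 \left(-36 - 10\right) = 114 \left(-46\right) = -5244$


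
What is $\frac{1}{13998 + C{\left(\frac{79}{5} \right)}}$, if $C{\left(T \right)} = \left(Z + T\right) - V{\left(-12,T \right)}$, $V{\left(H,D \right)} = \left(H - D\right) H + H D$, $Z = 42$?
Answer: $\frac{5}{69559} \approx 7.1881 \cdot 10^{-5}$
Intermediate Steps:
$V{\left(H,D \right)} = D H + H \left(H - D\right)$ ($V{\left(H,D \right)} = H \left(H - D\right) + D H = D H + H \left(H - D\right)$)
$C{\left(T \right)} = -102 + T$ ($C{\left(T \right)} = \left(42 + T\right) - \left(-12\right)^{2} = \left(42 + T\right) - 144 = -102 + T$)
$\frac{1}{13998 + C{\left(\frac{79}{5} \right)}} = \frac{1}{13998 - \left(102 - \frac{79}{5}\right)} = \frac{1}{13998 + \left(-102 + 79 \cdot \frac{1}{5}\right)} = \frac{1}{13998 + \left(-102 + \frac{79}{5}\right)} = \frac{1}{13998 - \frac{431}{5}} = \frac{1}{\frac{69559}{5}} = \frac{5}{69559}$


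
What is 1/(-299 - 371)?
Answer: -1/670 ≈ -0.0014925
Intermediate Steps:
1/(-299 - 371) = 1/(-670) = -1/670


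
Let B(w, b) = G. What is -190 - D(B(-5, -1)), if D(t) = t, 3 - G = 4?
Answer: -189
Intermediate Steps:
G = -1 (G = 3 - 1*4 = 3 - 4 = -1)
B(w, b) = -1
-190 - D(B(-5, -1)) = -190 - 1*(-1) = -190 + 1 = -189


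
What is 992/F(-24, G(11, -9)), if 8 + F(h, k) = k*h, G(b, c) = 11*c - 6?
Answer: 62/157 ≈ 0.39490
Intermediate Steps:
G(b, c) = -6 + 11*c
F(h, k) = -8 + h*k (F(h, k) = -8 + k*h = -8 + h*k)
992/F(-24, G(11, -9)) = 992/(-8 - 24*(-6 + 11*(-9))) = 992/(-8 - 24*(-6 - 99)) = 992/(-8 - 24*(-105)) = 992/(-8 + 2520) = 992/2512 = 992*(1/2512) = 62/157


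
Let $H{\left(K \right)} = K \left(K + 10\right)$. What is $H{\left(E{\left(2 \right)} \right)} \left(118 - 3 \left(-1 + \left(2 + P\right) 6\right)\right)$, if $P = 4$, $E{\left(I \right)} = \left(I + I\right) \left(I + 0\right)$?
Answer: $1872$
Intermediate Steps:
$E{\left(I \right)} = 2 I^{2}$ ($E{\left(I \right)} = 2 I I = 2 I^{2}$)
$H{\left(K \right)} = K \left(10 + K\right)$
$H{\left(E{\left(2 \right)} \right)} \left(118 - 3 \left(-1 + \left(2 + P\right) 6\right)\right) = 2 \cdot 2^{2} \left(10 + 2 \cdot 2^{2}\right) \left(118 - 3 \left(-1 + \left(2 + 4\right) 6\right)\right) = 2 \cdot 4 \left(10 + 2 \cdot 4\right) \left(118 - 3 \left(-1 + 6 \cdot 6\right)\right) = 8 \left(10 + 8\right) \left(118 - 3 \left(-1 + 36\right)\right) = 8 \cdot 18 \left(118 - 105\right) = 144 \left(118 - 105\right) = 144 \cdot 13 = 1872$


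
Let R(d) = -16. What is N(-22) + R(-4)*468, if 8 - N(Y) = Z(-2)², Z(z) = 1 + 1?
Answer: -7484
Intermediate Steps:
Z(z) = 2
N(Y) = 4 (N(Y) = 8 - 1*2² = 8 - 1*4 = 8 - 4 = 4)
N(-22) + R(-4)*468 = 4 - 16*468 = 4 - 7488 = -7484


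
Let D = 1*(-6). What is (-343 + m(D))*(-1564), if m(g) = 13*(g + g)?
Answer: 780436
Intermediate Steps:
D = -6
m(g) = 26*g (m(g) = 13*(2*g) = 26*g)
(-343 + m(D))*(-1564) = (-343 + 26*(-6))*(-1564) = (-343 - 156)*(-1564) = -499*(-1564) = 780436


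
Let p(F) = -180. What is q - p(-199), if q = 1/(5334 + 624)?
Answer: 1072441/5958 ≈ 180.00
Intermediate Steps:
q = 1/5958 ≈ 0.00016784
q - p(-199) = 1/5958 - 1*(-180) = 1/5958 + 180 = 1072441/5958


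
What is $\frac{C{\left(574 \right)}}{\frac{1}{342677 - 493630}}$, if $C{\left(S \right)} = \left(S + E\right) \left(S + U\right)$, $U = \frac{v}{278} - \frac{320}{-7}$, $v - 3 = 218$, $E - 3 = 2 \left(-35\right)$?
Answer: $- \frac{92414645847381}{1946} \approx -4.749 \cdot 10^{10}$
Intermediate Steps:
$E = -67$ ($E = 3 + 2 \left(-35\right) = 3 - 70 = -67$)
$v = 221$ ($v = 3 + 218 = 221$)
$U = \frac{90507}{1946}$ ($U = \frac{221}{278} - \frac{320}{-7} = 221 \cdot \frac{1}{278} - - \frac{320}{7} = \frac{221}{278} + \frac{320}{7} = \frac{90507}{1946} \approx 46.509$)
$C{\left(S \right)} = \left(-67 + S\right) \left(\frac{90507}{1946} + S\right)$ ($C{\left(S \right)} = \left(S - 67\right) \left(S + \frac{90507}{1946}\right) = \left(-67 + S\right) \left(\frac{90507}{1946} + S\right)$)
$\frac{C{\left(574 \right)}}{\frac{1}{342677 - 493630}} = \frac{- \frac{6063969}{1946} + 574^{2} - \frac{1634875}{139}}{\frac{1}{342677 - 493630}} = \frac{- \frac{6063969}{1946} + 329476 - \frac{1634875}{139}}{\frac{1}{-150953}} = \frac{612208077}{1946 \left(- \frac{1}{150953}\right)} = \frac{612208077}{1946} \left(-150953\right) = - \frac{92414645847381}{1946}$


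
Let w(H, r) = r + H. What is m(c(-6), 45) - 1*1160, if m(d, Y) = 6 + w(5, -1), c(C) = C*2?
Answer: -1150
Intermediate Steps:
c(C) = 2*C
w(H, r) = H + r
m(d, Y) = 10 (m(d, Y) = 6 + (5 - 1) = 6 + 4 = 10)
m(c(-6), 45) - 1*1160 = 10 - 1*1160 = 10 - 1160 = -1150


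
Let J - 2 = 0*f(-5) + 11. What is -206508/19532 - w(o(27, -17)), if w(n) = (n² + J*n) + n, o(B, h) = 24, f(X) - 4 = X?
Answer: -4504923/4883 ≈ -922.57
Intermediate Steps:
f(X) = 4 + X
J = 13 (J = 2 + (0*(4 - 5) + 11) = 2 + (0*(-1) + 11) = 2 + (0 + 11) = 2 + 11 = 13)
w(n) = n² + 14*n (w(n) = (n² + 13*n) + n = n² + 14*n)
-206508/19532 - w(o(27, -17)) = -206508/19532 - 24*(14 + 24) = -206508*1/19532 - 24*38 = -51627/4883 - 1*912 = -51627/4883 - 912 = -4504923/4883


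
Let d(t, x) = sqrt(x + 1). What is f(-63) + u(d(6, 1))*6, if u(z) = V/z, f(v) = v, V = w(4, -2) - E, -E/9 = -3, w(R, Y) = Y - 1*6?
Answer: -63 - 105*sqrt(2) ≈ -211.49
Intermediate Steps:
w(R, Y) = -6 + Y (w(R, Y) = Y - 6 = -6 + Y)
E = 27 (E = -9*(-3) = 27)
V = -35 (V = (-6 - 2) - 1*27 = -8 - 27 = -35)
d(t, x) = sqrt(1 + x)
u(z) = -35/z
f(-63) + u(d(6, 1))*6 = -63 - 35/sqrt(1 + 1)*6 = -63 - 35*sqrt(2)/2*6 = -63 - 105*sqrt(2)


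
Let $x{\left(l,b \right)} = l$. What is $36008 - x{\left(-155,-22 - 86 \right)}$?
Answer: $36163$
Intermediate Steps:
$36008 - x{\left(-155,-22 - 86 \right)} = 36008 - -155 = 36008 + 155 = 36163$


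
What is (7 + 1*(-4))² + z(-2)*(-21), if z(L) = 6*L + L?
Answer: 303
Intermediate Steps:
z(L) = 7*L
(7 + 1*(-4))² + z(-2)*(-21) = (7 + 1*(-4))² + (7*(-2))*(-21) = (7 - 4)² - 14*(-21) = 3² + 294 = 9 + 294 = 303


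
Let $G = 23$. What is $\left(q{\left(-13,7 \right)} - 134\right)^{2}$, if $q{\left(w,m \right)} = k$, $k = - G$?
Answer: $24649$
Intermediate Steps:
$k = -23$ ($k = \left(-1\right) 23 = -23$)
$q{\left(w,m \right)} = -23$
$\left(q{\left(-13,7 \right)} - 134\right)^{2} = \left(-23 - 134\right)^{2} = \left(-157\right)^{2} = 24649$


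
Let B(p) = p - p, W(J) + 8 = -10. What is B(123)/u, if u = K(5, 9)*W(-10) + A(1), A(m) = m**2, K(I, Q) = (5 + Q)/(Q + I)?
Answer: 0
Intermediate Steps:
K(I, Q) = (5 + Q)/(I + Q)
W(J) = -18 (W(J) = -8 - 10 = -18)
B(p) = 0
u = -17 (u = ((5 + 9)/(5 + 9))*(-18) + 1**2 = (14/14)*(-18) + 1 = ((1/14)*14)*(-18) + 1 = 1*(-18) + 1 = -18 + 1 = -17)
B(123)/u = 0/(-17) = 0*(-1/17) = 0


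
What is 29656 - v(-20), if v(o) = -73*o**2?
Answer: 58856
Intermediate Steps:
29656 - v(-20) = 29656 - (-73)*(-20)**2 = 29656 - (-73)*400 = 29656 - 1*(-29200) = 29656 + 29200 = 58856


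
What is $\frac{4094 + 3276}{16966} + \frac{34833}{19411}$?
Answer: $\frac{367017874}{164663513} \approx 2.2289$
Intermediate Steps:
$\frac{4094 + 3276}{16966} + \frac{34833}{19411} = 7370 \cdot \frac{1}{16966} + 34833 \cdot \frac{1}{19411} = \frac{3685}{8483} + \frac{34833}{19411} = \frac{367017874}{164663513}$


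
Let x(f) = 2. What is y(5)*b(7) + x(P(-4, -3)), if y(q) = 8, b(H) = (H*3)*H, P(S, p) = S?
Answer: 1178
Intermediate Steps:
b(H) = 3*H² (b(H) = (3*H)*H = 3*H²)
y(5)*b(7) + x(P(-4, -3)) = 8*(3*7²) + 2 = 8*(3*49) + 2 = 8*147 + 2 = 1176 + 2 = 1178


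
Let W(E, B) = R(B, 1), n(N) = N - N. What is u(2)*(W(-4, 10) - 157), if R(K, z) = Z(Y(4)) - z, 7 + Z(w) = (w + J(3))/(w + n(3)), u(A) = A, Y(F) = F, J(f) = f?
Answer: -653/2 ≈ -326.50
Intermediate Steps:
n(N) = 0
Z(w) = -7 + (3 + w)/w (Z(w) = -7 + (w + 3)/(w + 0) = -7 + (3 + w)/w)
R(K, z) = -21/4 - z (R(K, z) = (-6 + 3/4) - z = (-6 + 3*(¼)) - z = (-6 + ¾) - z = -21/4 - z)
W(E, B) = -25/4 (W(E, B) = -21/4 - 1*1 = -21/4 - 1 = -25/4)
u(2)*(W(-4, 10) - 157) = 2*(-25/4 - 157) = 2*(-653/4) = -653/2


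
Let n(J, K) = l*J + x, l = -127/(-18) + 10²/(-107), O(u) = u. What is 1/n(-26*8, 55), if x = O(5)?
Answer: -963/1221241 ≈ -0.00078854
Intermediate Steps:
x = 5
l = 11789/1926 (l = -127*(-1/18) + 100*(-1/107) = 127/18 - 100/107 = 11789/1926 ≈ 6.1210)
n(J, K) = 5 + 11789*J/1926 (n(J, K) = 11789*J/1926 + 5 = 5 + 11789*J/1926)
1/n(-26*8, 55) = 1/(5 + 11789*(-26*8)/1926) = 1/(5 + (11789/1926)*(-208)) = 1/(5 - 1226056/963) = 1/(-1221241/963) = -963/1221241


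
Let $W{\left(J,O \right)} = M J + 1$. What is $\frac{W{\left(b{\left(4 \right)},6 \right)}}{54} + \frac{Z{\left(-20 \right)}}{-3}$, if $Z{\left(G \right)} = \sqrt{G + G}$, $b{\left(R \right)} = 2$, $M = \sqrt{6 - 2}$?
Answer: $\frac{5}{54} - \frac{2 i \sqrt{10}}{3} \approx 0.092593 - 2.1082 i$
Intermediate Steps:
$M = 2$ ($M = \sqrt{4} = 2$)
$W{\left(J,O \right)} = 1 + 2 J$ ($W{\left(J,O \right)} = 2 J + 1 = 1 + 2 J$)
$Z{\left(G \right)} = \sqrt{2} \sqrt{G}$ ($Z{\left(G \right)} = \sqrt{2 G} = \sqrt{2} \sqrt{G}$)
$\frac{W{\left(b{\left(4 \right)},6 \right)}}{54} + \frac{Z{\left(-20 \right)}}{-3} = \frac{1 + 2 \cdot 2}{54} + \frac{\sqrt{2} \sqrt{-20}}{-3} = \left(1 + 4\right) \frac{1}{54} + \sqrt{2} \cdot 2 i \sqrt{5} \left(- \frac{1}{3}\right) = 5 \cdot \frac{1}{54} + 2 i \sqrt{10} \left(- \frac{1}{3}\right) = \frac{5}{54} - \frac{2 i \sqrt{10}}{3}$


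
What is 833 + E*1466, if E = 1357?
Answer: 1990195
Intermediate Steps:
833 + E*1466 = 833 + 1357*1466 = 833 + 1989362 = 1990195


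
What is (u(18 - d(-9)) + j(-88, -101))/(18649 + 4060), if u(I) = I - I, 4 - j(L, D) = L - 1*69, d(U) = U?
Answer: 161/22709 ≈ 0.0070897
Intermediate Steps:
j(L, D) = 73 - L (j(L, D) = 4 - (L - 1*69) = 4 - (L - 69) = 4 - (-69 + L) = 4 + (69 - L) = 73 - L)
u(I) = 0
(u(18 - d(-9)) + j(-88, -101))/(18649 + 4060) = (0 + (73 - 1*(-88)))/(18649 + 4060) = (0 + (73 + 88))/22709 = (0 + 161)*(1/22709) = 161*(1/22709) = 161/22709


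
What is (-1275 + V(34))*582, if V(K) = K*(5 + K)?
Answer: 29682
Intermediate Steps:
(-1275 + V(34))*582 = (-1275 + 34*(5 + 34))*582 = (-1275 + 34*39)*582 = (-1275 + 1326)*582 = 51*582 = 29682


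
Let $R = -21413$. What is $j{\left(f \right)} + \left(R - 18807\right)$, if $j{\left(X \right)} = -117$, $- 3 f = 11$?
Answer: $-40337$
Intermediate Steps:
$f = - \frac{11}{3}$ ($f = \left(- \frac{1}{3}\right) 11 = - \frac{11}{3} \approx -3.6667$)
$j{\left(f \right)} + \left(R - 18807\right) = -117 - 40220 = -40337$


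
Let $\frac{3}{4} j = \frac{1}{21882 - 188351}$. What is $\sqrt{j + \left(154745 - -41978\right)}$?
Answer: $\frac{\sqrt{49064162436448599}}{499407} \approx 443.53$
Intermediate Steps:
$j = - \frac{4}{499407}$ ($j = \frac{4}{3 \left(21882 - 188351\right)} = \frac{4}{3 \left(-166469\right)} = \frac{4}{3} \left(- \frac{1}{166469}\right) = - \frac{4}{499407} \approx -8.0095 \cdot 10^{-6}$)
$\sqrt{j + \left(154745 - -41978\right)} = \sqrt{- \frac{4}{499407} + \left(154745 - -41978\right)} = \sqrt{- \frac{4}{499407} + \left(154745 + 41978\right)} = \sqrt{- \frac{4}{499407} + 196723} = \sqrt{\frac{98244843257}{499407}} = \frac{\sqrt{49064162436448599}}{499407}$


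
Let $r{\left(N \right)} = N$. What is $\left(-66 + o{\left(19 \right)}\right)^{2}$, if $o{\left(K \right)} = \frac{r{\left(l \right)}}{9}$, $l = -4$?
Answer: $\frac{357604}{81} \approx 4414.9$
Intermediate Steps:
$o{\left(K \right)} = - \frac{4}{9}$
$\left(-66 + o{\left(19 \right)}\right)^{2} = \left(-66 - \frac{4}{9}\right)^{2} = \left(- \frac{598}{9}\right)^{2} = \frac{357604}{81}$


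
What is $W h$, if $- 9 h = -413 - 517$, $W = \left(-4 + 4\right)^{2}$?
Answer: $0$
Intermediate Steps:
$W = 0$ ($W = 0^{2} = 0$)
$h = \frac{310}{3}$ ($h = - \frac{-413 - 517}{9} = \left(- \frac{1}{9}\right) \left(-930\right) = \frac{310}{3} \approx 103.33$)
$W h = 0 \cdot \frac{310}{3} = 0$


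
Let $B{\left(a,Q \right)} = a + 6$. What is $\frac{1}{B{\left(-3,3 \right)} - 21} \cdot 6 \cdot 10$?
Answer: $- \frac{10}{3} \approx -3.3333$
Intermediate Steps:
$B{\left(a,Q \right)} = 6 + a$
$\frac{1}{B{\left(-3,3 \right)} - 21} \cdot 6 \cdot 10 = \frac{1}{\left(6 - 3\right) - 21} \cdot 6 \cdot 10 = \frac{1}{3 - 21} \cdot 6 \cdot 10 = \frac{1}{-18} \cdot 6 \cdot 10 = \left(- \frac{1}{18}\right) 6 \cdot 10 = \left(- \frac{1}{3}\right) 10 = - \frac{10}{3}$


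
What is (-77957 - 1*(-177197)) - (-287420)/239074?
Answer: 11862995590/119537 ≈ 99241.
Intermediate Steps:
(-77957 - 1*(-177197)) - (-287420)/239074 = (-77957 + 177197) - (-287420)/239074 = 99240 - 1*(-143710/119537) = 99240 + 143710/119537 = 11862995590/119537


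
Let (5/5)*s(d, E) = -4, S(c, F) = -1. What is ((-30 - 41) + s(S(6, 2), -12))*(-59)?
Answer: 4425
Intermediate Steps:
s(d, E) = -4
((-30 - 41) + s(S(6, 2), -12))*(-59) = ((-30 - 41) - 4)*(-59) = (-71 - 4)*(-59) = -75*(-59) = 4425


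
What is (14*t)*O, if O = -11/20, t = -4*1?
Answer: 154/5 ≈ 30.800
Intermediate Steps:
t = -4
O = -11/20 (O = -11*1/20 = -11/20 ≈ -0.55000)
(14*t)*O = (14*(-4))*(-11/20) = -56*(-11/20) = 154/5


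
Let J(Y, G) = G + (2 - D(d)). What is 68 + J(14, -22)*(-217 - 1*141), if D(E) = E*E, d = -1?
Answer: 7586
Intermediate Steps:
D(E) = E²
J(Y, G) = 1 + G (J(Y, G) = G + (2 - 1*(-1)²) = G + (2 - 1*1) = G + (2 - 1) = G + 1 = 1 + G)
68 + J(14, -22)*(-217 - 1*141) = 68 + (1 - 22)*(-217 - 1*141) = 68 - 21*(-217 - 141) = 68 - 21*(-358) = 68 + 7518 = 7586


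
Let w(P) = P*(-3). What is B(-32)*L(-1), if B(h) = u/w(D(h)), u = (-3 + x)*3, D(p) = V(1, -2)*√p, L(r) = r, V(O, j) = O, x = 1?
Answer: I*√2/4 ≈ 0.35355*I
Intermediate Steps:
D(p) = √p (D(p) = 1*√p = √p)
w(P) = -3*P
u = -6 (u = (-3 + 1)*3 = -2*3 = -6)
B(h) = 2/√h (B(h) = -6*(-1/(3*√h)) = -(-2)/√h = 2/√h)
B(-32)*L(-1) = (2/√(-32))*(-1) = (2*(-I*√2/8))*(-1) = -I*√2/4*(-1) = I*√2/4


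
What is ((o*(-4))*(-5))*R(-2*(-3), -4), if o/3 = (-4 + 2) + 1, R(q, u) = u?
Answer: 240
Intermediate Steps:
o = -3 (o = 3*((-4 + 2) + 1) = 3*(-2 + 1) = 3*(-1) = -3)
((o*(-4))*(-5))*R(-2*(-3), -4) = (-3*(-4)*(-5))*(-4) = (12*(-5))*(-4) = -60*(-4) = 240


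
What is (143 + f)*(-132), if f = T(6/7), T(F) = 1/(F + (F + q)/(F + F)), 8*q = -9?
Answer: -2993100/157 ≈ -19064.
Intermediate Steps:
q = -9/8 (q = (1/8)*(-9) = -9/8 ≈ -1.1250)
T(F) = 1/(F + (-9/8 + F)/(2*F)) (T(F) = 1/(F + (F - 9/8)/(F + F)) = 1/(F + (-9/8 + F)/((2*F))) = 1/(F + (-9/8 + F)*(1/(2*F))) = 1/(F + (-9/8 + F)/(2*F)))
f = 224/157 (f = 16*(6/7)/(-9 + 8*(6/7) + 16*(6/7)**2) = 16*(6/7)/(-9 + 48/7 + 16*(36/49)) = 16*(6/7)/(-9 + 48/7 + 576/49) = 16*(6/7)/(471/49) = 16*(6/7)*(49/471) = 224/157 ≈ 1.4268)
(143 + f)*(-132) = (143 + 224/157)*(-132) = (22675/157)*(-132) = -2993100/157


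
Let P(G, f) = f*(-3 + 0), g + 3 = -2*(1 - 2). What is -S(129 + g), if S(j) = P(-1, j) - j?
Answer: 512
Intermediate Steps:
g = -1 (g = -3 - 2*(1 - 2) = -3 - 2*(-1) = -3 + 2 = -1)
P(G, f) = -3*f (P(G, f) = f*(-3) = -3*f)
S(j) = -4*j (S(j) = -3*j - j = -4*j)
-S(129 + g) = -(-4)*(129 - 1) = -(-4)*128 = -1*(-512) = 512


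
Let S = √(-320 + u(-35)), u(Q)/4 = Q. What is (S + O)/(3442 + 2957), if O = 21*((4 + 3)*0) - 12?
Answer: -4/2133 + 2*I*√115/6399 ≈ -0.0018753 + 0.0033517*I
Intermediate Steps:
u(Q) = 4*Q
O = -12 (O = 21*(7*0) - 12 = 21*0 - 12 = 0 - 12 = -12)
S = 2*I*√115 (S = √(-320 + 4*(-35)) = √(-320 - 140) = √(-460) = 2*I*√115 ≈ 21.448*I)
(S + O)/(3442 + 2957) = (2*I*√115 - 12)/(3442 + 2957) = (-12 + 2*I*√115)/6399 = (-12 + 2*I*√115)*(1/6399) = -4/2133 + 2*I*√115/6399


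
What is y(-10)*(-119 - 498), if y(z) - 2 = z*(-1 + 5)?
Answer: 23446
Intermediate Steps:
y(z) = 2 + 4*z (y(z) = 2 + z*(-1 + 5) = 2 + z*4 = 2 + 4*z)
y(-10)*(-119 - 498) = (2 + 4*(-10))*(-119 - 498) = (2 - 40)*(-617) = -38*(-617) = 23446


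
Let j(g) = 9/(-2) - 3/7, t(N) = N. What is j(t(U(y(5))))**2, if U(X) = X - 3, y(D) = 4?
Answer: 4761/196 ≈ 24.291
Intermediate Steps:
U(X) = -3 + X
j(g) = -69/14 (j(g) = 9*(-1/2) - 3*1/7 = -9/2 - 3/7 = -69/14)
j(t(U(y(5))))**2 = (-69/14)**2 = 4761/196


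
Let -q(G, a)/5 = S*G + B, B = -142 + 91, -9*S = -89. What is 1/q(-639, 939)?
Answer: 1/31850 ≈ 3.1397e-5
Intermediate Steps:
S = 89/9 (S = -⅑*(-89) = 89/9 ≈ 9.8889)
B = -51
q(G, a) = 255 - 445*G/9 (q(G, a) = -5*(89*G/9 - 51) = -5*(-51 + 89*G/9) = 255 - 445*G/9)
1/q(-639, 939) = 1/(255 - 445/9*(-639)) = 1/(255 + 31595) = 1/31850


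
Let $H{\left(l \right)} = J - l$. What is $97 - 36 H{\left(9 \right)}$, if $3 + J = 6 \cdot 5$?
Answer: $-551$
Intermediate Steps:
$J = 27$ ($J = -3 + 6 \cdot 5 = -3 + 30 = 27$)
$H{\left(l \right)} = 27 - l$
$97 - 36 H{\left(9 \right)} = 97 - 36 \left(27 - 9\right) = 97 - 648 = -551$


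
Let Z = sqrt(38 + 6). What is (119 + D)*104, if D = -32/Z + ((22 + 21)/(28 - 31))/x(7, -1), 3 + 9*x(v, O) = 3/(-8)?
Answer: 147160/9 - 1664*sqrt(11)/11 ≈ 15849.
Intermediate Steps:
Z = 2*sqrt(11) (Z = sqrt(44) = 2*sqrt(11) ≈ 6.6332)
x(v, O) = -3/8 (x(v, O) = -1/3 + (3/(-8))/9 = -1/3 + (3*(-1/8))/9 = -1/3 + (1/9)*(-3/8) = -1/3 - 1/24 = -3/8)
D = 344/9 - 16*sqrt(11)/11 (D = -32*sqrt(11)/22 + ((22 + 21)/(28 - 31))/(-3/8) = -16*sqrt(11)/11 + (43/(-3))*(-8/3) = -16*sqrt(11)/11 + (43*(-1/3))*(-8/3) = -16*sqrt(11)/11 - 43/3*(-8/3) = -16*sqrt(11)/11 + 344/9 = 344/9 - 16*sqrt(11)/11 ≈ 33.398)
(119 + D)*104 = (119 + (344/9 - 16*sqrt(11)/11))*104 = (1415/9 - 16*sqrt(11)/11)*104 = 147160/9 - 1664*sqrt(11)/11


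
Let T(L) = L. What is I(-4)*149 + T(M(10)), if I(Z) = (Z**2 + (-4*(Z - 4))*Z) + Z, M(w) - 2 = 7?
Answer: -17275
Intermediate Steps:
M(w) = 9 (M(w) = 2 + 7 = 9)
I(Z) = Z + Z**2 + Z*(16 - 4*Z) (I(Z) = (Z**2 + (-4*(-4 + Z))*Z) + Z = (Z**2 + (16 - 4*Z)*Z) + Z = (Z**2 + Z*(16 - 4*Z)) + Z = Z + Z**2 + Z*(16 - 4*Z))
I(-4)*149 + T(M(10)) = -4*(17 - 3*(-4))*149 + 9 = -4*(17 + 12)*149 + 9 = -4*29*149 + 9 = -116*149 + 9 = -17284 + 9 = -17275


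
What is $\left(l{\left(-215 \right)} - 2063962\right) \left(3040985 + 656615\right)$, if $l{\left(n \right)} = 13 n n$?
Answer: $-5409725611200$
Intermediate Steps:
$l{\left(n \right)} = 13 n^{2}$
$\left(l{\left(-215 \right)} - 2063962\right) \left(3040985 + 656615\right) = \left(13 \left(-215\right)^{2} - 2063962\right) \left(3040985 + 656615\right) = \left(13 \cdot 46225 - 2063962\right) 3697600 = \left(600925 - 2063962\right) 3697600 = \left(-1463037\right) 3697600 = -5409725611200$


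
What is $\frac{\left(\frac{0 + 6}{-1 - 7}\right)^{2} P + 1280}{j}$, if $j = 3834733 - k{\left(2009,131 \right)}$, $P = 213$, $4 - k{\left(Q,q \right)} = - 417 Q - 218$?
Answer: $\frac{22397}{47948128} \approx 0.00046711$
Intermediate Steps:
$k{\left(Q,q \right)} = 222 + 417 Q$ ($k{\left(Q,q \right)} = 4 - \left(- 417 Q - 218\right) = 4 - \left(-218 - 417 Q\right) = 4 + \left(218 + 417 Q\right) = 222 + 417 Q$)
$j = 2996758$ ($j = 3834733 - \left(222 + 417 \cdot 2009\right) = 3834733 - \left(222 + 837753\right) = 3834733 - 837975 = 2996758$)
$\frac{\left(\frac{0 + 6}{-1 - 7}\right)^{2} P + 1280}{j} = \frac{\left(\frac{0 + 6}{-1 - 7}\right)^{2} \cdot 213 + 1280}{2996758} = \left(\left(\frac{6}{-8}\right)^{2} \cdot 213 + 1280\right) \frac{1}{2996758} = \left(\left(6 \left(- \frac{1}{8}\right)\right)^{2} \cdot 213 + 1280\right) \frac{1}{2996758} = \left(\left(- \frac{3}{4}\right)^{2} \cdot 213 + 1280\right) \frac{1}{2996758} = \left(\frac{9}{16} \cdot 213 + 1280\right) \frac{1}{2996758} = \left(\frac{1917}{16} + 1280\right) \frac{1}{2996758} = \frac{22397}{16} \cdot \frac{1}{2996758} = \frac{22397}{47948128}$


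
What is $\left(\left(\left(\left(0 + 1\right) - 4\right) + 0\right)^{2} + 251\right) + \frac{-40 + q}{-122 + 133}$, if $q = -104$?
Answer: $\frac{2716}{11} \approx 246.91$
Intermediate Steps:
$\left(\left(\left(\left(0 + 1\right) - 4\right) + 0\right)^{2} + 251\right) + \frac{-40 + q}{-122 + 133} = \left(\left(\left(\left(0 + 1\right) - 4\right) + 0\right)^{2} + 251\right) + \frac{-40 - 104}{-122 + 133} = \left(\left(\left(1 - 4\right) + 0\right)^{2} + 251\right) - \frac{144}{11} = \left(\left(-3 + 0\right)^{2} + 251\right) - \frac{144}{11} = \left(\left(-3\right)^{2} + 251\right) - \frac{144}{11} = \left(9 + 251\right) - \frac{144}{11} = 260 - \frac{144}{11} = \frac{2716}{11}$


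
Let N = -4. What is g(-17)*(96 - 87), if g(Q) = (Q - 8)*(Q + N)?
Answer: 4725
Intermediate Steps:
g(Q) = (-8 + Q)*(-4 + Q) (g(Q) = (Q - 8)*(Q - 4) = (-8 + Q)*(-4 + Q))
g(-17)*(96 - 87) = (32 + (-17)² - 12*(-17))*(96 - 87) = (32 + 289 + 204)*9 = 525*9 = 4725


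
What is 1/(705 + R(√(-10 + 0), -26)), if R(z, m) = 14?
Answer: 1/719 ≈ 0.0013908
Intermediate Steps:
1/(705 + R(√(-10 + 0), -26)) = 1/(705 + 14) = 1/719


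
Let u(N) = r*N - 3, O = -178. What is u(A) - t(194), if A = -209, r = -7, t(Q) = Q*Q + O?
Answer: -35998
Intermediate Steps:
t(Q) = -178 + Q² (t(Q) = Q*Q - 178 = Q² - 178 = -178 + Q²)
u(N) = -3 - 7*N (u(N) = -7*N - 3 = -3 - 7*N)
u(A) - t(194) = (-3 - 7*(-209)) - (-178 + 194²) = (-3 + 1463) - (-178 + 37636) = 1460 - 1*37458 = 1460 - 37458 = -35998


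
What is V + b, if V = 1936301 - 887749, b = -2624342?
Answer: -1575790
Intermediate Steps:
V = 1048552
V + b = 1048552 - 2624342 = -1575790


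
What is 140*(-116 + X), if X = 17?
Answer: -13860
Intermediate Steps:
140*(-116 + X) = 140*(-116 + 17) = 140*(-99) = -13860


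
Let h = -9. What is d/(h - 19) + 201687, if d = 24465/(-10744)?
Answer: 8667704007/42976 ≈ 2.0169e+5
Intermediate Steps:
d = -24465/10744 (d = 24465*(-1/10744) = -24465/10744 ≈ -2.2771)
d/(h - 19) + 201687 = -24465/(10744*(-9 - 19)) + 201687 = -24465/10744/(-28) + 201687 = -24465/10744*(-1/28) + 201687 = 3495/42976 + 201687 = 8667704007/42976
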